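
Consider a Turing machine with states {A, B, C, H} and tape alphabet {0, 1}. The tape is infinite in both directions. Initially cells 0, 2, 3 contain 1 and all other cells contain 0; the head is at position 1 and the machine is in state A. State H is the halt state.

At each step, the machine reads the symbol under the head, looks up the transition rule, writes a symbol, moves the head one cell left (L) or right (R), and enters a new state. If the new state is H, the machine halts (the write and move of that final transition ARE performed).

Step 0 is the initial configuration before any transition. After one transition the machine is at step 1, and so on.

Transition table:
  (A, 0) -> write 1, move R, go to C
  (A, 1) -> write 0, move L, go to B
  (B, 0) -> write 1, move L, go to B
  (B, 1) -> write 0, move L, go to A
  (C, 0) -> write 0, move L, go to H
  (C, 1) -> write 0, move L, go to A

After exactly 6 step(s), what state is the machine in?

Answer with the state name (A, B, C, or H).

Step 1: in state A at pos 1, read 0 -> (A,0)->write 1,move R,goto C. Now: state=C, head=2, tape[-1..4]=011110 (head:    ^)
Step 2: in state C at pos 2, read 1 -> (C,1)->write 0,move L,goto A. Now: state=A, head=1, tape[-1..4]=011010 (head:   ^)
Step 3: in state A at pos 1, read 1 -> (A,1)->write 0,move L,goto B. Now: state=B, head=0, tape[-1..4]=010010 (head:  ^)
Step 4: in state B at pos 0, read 1 -> (B,1)->write 0,move L,goto A. Now: state=A, head=-1, tape[-2..4]=0000010 (head:  ^)
Step 5: in state A at pos -1, read 0 -> (A,0)->write 1,move R,goto C. Now: state=C, head=0, tape[-2..4]=0100010 (head:   ^)
Step 6: in state C at pos 0, read 0 -> (C,0)->write 0,move L,goto H. Now: state=H, head=-1, tape[-2..4]=0100010 (head:  ^)

Answer: H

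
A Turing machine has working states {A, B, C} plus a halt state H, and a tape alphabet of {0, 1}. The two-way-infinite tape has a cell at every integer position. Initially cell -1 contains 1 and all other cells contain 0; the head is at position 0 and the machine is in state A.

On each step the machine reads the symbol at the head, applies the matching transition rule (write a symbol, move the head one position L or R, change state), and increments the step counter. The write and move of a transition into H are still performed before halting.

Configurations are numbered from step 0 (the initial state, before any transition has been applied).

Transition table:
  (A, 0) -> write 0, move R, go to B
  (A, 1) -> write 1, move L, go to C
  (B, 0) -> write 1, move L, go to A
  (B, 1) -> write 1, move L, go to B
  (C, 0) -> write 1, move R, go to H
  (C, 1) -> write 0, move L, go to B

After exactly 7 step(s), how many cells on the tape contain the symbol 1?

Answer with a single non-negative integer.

Step 1: in state A at pos 0, read 0 -> (A,0)->write 0,move R,goto B. Now: state=B, head=1, tape[-2..2]=01000 (head:    ^)
Step 2: in state B at pos 1, read 0 -> (B,0)->write 1,move L,goto A. Now: state=A, head=0, tape[-2..2]=01010 (head:   ^)
Step 3: in state A at pos 0, read 0 -> (A,0)->write 0,move R,goto B. Now: state=B, head=1, tape[-2..2]=01010 (head:    ^)
Step 4: in state B at pos 1, read 1 -> (B,1)->write 1,move L,goto B. Now: state=B, head=0, tape[-2..2]=01010 (head:   ^)
Step 5: in state B at pos 0, read 0 -> (B,0)->write 1,move L,goto A. Now: state=A, head=-1, tape[-2..2]=01110 (head:  ^)
Step 6: in state A at pos -1, read 1 -> (A,1)->write 1,move L,goto C. Now: state=C, head=-2, tape[-3..2]=001110 (head:  ^)
Step 7: in state C at pos -2, read 0 -> (C,0)->write 1,move R,goto H. Now: state=H, head=-1, tape[-3..2]=011110 (head:   ^)
Cells containing 1 after step 7: {-2, -1, 0, 1} -> 4 cell(s)

Answer: 4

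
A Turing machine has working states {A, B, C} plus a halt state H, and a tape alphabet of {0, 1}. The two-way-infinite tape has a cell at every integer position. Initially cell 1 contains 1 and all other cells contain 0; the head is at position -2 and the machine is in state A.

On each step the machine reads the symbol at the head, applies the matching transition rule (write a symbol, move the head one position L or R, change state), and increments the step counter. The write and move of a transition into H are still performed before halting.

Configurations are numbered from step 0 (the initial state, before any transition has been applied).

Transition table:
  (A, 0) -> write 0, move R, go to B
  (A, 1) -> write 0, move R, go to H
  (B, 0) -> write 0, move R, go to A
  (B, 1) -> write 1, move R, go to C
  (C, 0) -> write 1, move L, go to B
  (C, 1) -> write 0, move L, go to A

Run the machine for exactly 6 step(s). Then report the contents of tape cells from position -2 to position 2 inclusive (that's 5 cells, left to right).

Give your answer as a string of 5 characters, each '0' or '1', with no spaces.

Answer: 00011

Derivation:
Step 1: in state A at pos -2, read 0 -> (A,0)->write 0,move R,goto B. Now: state=B, head=-1, tape[-3..2]=000010 (head:   ^)
Step 2: in state B at pos -1, read 0 -> (B,0)->write 0,move R,goto A. Now: state=A, head=0, tape[-3..2]=000010 (head:    ^)
Step 3: in state A at pos 0, read 0 -> (A,0)->write 0,move R,goto B. Now: state=B, head=1, tape[-3..2]=000010 (head:     ^)
Step 4: in state B at pos 1, read 1 -> (B,1)->write 1,move R,goto C. Now: state=C, head=2, tape[-3..3]=0000100 (head:      ^)
Step 5: in state C at pos 2, read 0 -> (C,0)->write 1,move L,goto B. Now: state=B, head=1, tape[-3..3]=0000110 (head:     ^)
Step 6: in state B at pos 1, read 1 -> (B,1)->write 1,move R,goto C. Now: state=C, head=2, tape[-3..3]=0000110 (head:      ^)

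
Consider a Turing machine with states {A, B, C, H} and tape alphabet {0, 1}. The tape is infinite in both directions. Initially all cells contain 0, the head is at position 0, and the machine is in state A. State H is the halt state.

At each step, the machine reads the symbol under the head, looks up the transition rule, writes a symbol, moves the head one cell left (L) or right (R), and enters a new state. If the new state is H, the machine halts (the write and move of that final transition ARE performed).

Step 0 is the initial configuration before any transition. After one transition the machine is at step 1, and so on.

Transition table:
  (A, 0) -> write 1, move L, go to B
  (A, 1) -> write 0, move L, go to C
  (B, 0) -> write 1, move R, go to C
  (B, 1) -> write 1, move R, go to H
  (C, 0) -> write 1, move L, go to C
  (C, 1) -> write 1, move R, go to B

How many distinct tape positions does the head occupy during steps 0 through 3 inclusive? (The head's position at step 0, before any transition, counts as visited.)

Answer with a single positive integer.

Answer: 3

Derivation:
Step 1: in state A at pos 0, read 0 -> (A,0)->write 1,move L,goto B. Now: state=B, head=-1, tape[-2..1]=0010 (head:  ^)
Step 2: in state B at pos -1, read 0 -> (B,0)->write 1,move R,goto C. Now: state=C, head=0, tape[-2..1]=0110 (head:   ^)
Step 3: in state C at pos 0, read 1 -> (C,1)->write 1,move R,goto B. Now: state=B, head=1, tape[-2..2]=01100 (head:    ^)
Head positions at steps 0..3: starting at 0, distinct positions visited = {-1, 0, 1} -> 3 position(s)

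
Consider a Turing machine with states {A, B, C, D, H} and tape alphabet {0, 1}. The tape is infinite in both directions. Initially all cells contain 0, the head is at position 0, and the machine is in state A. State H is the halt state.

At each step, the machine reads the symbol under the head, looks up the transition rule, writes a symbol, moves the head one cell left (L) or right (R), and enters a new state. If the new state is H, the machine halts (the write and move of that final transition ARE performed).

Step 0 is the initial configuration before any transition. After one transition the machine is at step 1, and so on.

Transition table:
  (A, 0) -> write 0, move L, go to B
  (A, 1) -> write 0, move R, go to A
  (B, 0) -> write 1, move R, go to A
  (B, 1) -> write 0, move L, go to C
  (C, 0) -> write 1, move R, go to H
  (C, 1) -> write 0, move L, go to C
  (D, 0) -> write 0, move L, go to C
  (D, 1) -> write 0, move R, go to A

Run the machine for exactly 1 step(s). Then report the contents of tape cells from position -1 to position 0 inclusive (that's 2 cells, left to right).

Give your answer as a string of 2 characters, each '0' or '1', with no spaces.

Step 1: in state A at pos 0, read 0 -> (A,0)->write 0,move L,goto B. Now: state=B, head=-1, tape[-2..1]=0000 (head:  ^)

Answer: 00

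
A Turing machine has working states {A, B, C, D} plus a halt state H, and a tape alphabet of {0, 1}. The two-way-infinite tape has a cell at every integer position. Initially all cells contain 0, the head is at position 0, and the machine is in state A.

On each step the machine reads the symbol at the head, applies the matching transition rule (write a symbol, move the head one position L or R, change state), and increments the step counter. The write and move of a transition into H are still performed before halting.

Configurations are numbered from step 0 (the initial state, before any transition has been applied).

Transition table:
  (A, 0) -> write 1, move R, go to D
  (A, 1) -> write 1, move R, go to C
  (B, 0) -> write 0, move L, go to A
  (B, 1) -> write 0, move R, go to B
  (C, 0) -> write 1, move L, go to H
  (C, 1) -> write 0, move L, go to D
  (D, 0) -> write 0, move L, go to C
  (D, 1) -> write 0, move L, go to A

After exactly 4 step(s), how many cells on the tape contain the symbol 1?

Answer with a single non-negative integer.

Answer: 0

Derivation:
Step 1: in state A at pos 0, read 0 -> (A,0)->write 1,move R,goto D. Now: state=D, head=1, tape[-1..2]=0100 (head:   ^)
Step 2: in state D at pos 1, read 0 -> (D,0)->write 0,move L,goto C. Now: state=C, head=0, tape[-1..2]=0100 (head:  ^)
Step 3: in state C at pos 0, read 1 -> (C,1)->write 0,move L,goto D. Now: state=D, head=-1, tape[-2..2]=00000 (head:  ^)
Step 4: in state D at pos -1, read 0 -> (D,0)->write 0,move L,goto C. Now: state=C, head=-2, tape[-3..2]=000000 (head:  ^)
No cell contains 1 after step 4 -> 0 cell(s)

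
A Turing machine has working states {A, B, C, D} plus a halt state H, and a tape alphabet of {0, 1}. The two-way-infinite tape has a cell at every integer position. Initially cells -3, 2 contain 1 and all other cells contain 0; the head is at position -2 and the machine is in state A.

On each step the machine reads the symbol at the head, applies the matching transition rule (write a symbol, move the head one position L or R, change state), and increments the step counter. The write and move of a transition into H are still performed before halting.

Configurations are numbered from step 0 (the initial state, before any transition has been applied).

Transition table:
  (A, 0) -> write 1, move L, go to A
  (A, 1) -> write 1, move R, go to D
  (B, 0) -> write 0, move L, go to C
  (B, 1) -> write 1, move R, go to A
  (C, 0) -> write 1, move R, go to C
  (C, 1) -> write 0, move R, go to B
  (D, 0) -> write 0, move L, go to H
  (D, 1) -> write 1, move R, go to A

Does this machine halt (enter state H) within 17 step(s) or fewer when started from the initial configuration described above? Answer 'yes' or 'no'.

Step 1: in state A at pos -2, read 0 -> (A,0)->write 1,move L,goto A. Now: state=A, head=-3, tape[-4..3]=01100010 (head:  ^)
Step 2: in state A at pos -3, read 1 -> (A,1)->write 1,move R,goto D. Now: state=D, head=-2, tape[-4..3]=01100010 (head:   ^)
Step 3: in state D at pos -2, read 1 -> (D,1)->write 1,move R,goto A. Now: state=A, head=-1, tape[-4..3]=01100010 (head:    ^)
Step 4: in state A at pos -1, read 0 -> (A,0)->write 1,move L,goto A. Now: state=A, head=-2, tape[-4..3]=01110010 (head:   ^)
Step 5: in state A at pos -2, read 1 -> (A,1)->write 1,move R,goto D. Now: state=D, head=-1, tape[-4..3]=01110010 (head:    ^)
Step 6: in state D at pos -1, read 1 -> (D,1)->write 1,move R,goto A. Now: state=A, head=0, tape[-4..3]=01110010 (head:     ^)
Step 7: in state A at pos 0, read 0 -> (A,0)->write 1,move L,goto A. Now: state=A, head=-1, tape[-4..3]=01111010 (head:    ^)
Step 8: in state A at pos -1, read 1 -> (A,1)->write 1,move R,goto D. Now: state=D, head=0, tape[-4..3]=01111010 (head:     ^)
Step 9: in state D at pos 0, read 1 -> (D,1)->write 1,move R,goto A. Now: state=A, head=1, tape[-4..3]=01111010 (head:      ^)
Step 10: in state A at pos 1, read 0 -> (A,0)->write 1,move L,goto A. Now: state=A, head=0, tape[-4..3]=01111110 (head:     ^)
Step 11: in state A at pos 0, read 1 -> (A,1)->write 1,move R,goto D. Now: state=D, head=1, tape[-4..3]=01111110 (head:      ^)
Step 12: in state D at pos 1, read 1 -> (D,1)->write 1,move R,goto A. Now: state=A, head=2, tape[-4..3]=01111110 (head:       ^)
Step 13: in state A at pos 2, read 1 -> (A,1)->write 1,move R,goto D. Now: state=D, head=3, tape[-4..4]=011111100 (head:        ^)
Step 14: in state D at pos 3, read 0 -> (D,0)->write 0,move L,goto H. Now: state=H, head=2, tape[-4..4]=011111100 (head:       ^)
State H reached at step 14; 14 <= 17 -> yes

Answer: yes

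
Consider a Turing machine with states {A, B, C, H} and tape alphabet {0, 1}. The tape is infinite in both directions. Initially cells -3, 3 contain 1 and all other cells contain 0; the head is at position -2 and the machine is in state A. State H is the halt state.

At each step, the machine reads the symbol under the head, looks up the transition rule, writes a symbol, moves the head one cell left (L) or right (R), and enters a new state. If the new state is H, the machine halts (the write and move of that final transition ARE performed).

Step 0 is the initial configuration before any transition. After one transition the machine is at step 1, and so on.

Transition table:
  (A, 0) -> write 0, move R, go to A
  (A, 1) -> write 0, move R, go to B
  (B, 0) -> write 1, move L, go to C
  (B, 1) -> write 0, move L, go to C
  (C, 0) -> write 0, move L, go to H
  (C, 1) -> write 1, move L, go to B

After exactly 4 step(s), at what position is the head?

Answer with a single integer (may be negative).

Step 1: in state A at pos -2, read 0 -> (A,0)->write 0,move R,goto A. Now: state=A, head=-1, tape[-4..4]=010000010 (head:    ^)
Step 2: in state A at pos -1, read 0 -> (A,0)->write 0,move R,goto A. Now: state=A, head=0, tape[-4..4]=010000010 (head:     ^)
Step 3: in state A at pos 0, read 0 -> (A,0)->write 0,move R,goto A. Now: state=A, head=1, tape[-4..4]=010000010 (head:      ^)
Step 4: in state A at pos 1, read 0 -> (A,0)->write 0,move R,goto A. Now: state=A, head=2, tape[-4..4]=010000010 (head:       ^)

Answer: 2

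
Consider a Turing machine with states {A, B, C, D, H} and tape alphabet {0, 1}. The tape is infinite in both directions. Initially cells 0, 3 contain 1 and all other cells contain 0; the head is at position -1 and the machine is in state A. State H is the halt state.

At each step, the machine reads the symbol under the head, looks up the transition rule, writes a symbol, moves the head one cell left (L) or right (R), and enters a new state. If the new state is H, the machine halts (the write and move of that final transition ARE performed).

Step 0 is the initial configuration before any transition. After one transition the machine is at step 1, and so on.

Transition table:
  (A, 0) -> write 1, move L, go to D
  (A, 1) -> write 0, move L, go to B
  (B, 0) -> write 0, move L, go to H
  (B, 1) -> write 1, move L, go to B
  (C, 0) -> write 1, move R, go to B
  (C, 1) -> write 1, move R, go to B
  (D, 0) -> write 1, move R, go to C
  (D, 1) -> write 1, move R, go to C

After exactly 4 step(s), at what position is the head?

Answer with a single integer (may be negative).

Answer: -1

Derivation:
Step 1: in state A at pos -1, read 0 -> (A,0)->write 1,move L,goto D. Now: state=D, head=-2, tape[-3..4]=00110010 (head:  ^)
Step 2: in state D at pos -2, read 0 -> (D,0)->write 1,move R,goto C. Now: state=C, head=-1, tape[-3..4]=01110010 (head:   ^)
Step 3: in state C at pos -1, read 1 -> (C,1)->write 1,move R,goto B. Now: state=B, head=0, tape[-3..4]=01110010 (head:    ^)
Step 4: in state B at pos 0, read 1 -> (B,1)->write 1,move L,goto B. Now: state=B, head=-1, tape[-3..4]=01110010 (head:   ^)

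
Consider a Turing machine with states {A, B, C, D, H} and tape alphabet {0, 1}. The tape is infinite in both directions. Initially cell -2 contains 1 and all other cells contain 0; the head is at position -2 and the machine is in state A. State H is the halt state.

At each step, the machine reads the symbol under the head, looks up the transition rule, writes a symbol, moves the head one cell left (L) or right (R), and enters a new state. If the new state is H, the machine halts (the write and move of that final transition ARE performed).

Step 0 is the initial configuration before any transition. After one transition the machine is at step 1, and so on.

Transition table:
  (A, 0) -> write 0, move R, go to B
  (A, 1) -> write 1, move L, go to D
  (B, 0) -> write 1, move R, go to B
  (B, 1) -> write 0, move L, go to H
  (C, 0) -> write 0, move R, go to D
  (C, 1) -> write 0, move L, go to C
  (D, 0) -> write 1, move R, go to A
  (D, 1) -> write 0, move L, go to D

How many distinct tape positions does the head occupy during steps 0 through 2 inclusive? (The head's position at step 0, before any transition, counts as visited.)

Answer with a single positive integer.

Answer: 2

Derivation:
Step 1: in state A at pos -2, read 1 -> (A,1)->write 1,move L,goto D. Now: state=D, head=-3, tape[-4..-1]=0010 (head:  ^)
Step 2: in state D at pos -3, read 0 -> (D,0)->write 1,move R,goto A. Now: state=A, head=-2, tape[-4..-1]=0110 (head:   ^)
Head positions at steps 0..2: starting at -2, distinct positions visited = {-3, -2} -> 2 position(s)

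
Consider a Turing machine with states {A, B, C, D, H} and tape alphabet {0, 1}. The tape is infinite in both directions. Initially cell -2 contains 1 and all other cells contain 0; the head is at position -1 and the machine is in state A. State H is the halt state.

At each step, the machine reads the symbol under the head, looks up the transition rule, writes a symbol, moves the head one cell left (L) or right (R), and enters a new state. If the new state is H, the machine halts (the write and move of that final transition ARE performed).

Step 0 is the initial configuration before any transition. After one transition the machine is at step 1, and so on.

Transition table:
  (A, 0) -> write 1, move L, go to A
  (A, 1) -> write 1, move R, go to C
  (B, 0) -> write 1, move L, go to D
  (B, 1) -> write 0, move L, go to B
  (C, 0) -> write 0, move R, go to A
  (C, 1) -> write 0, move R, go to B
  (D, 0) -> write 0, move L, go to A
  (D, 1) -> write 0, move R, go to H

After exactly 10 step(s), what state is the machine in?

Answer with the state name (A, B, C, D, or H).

Step 1: in state A at pos -1, read 0 -> (A,0)->write 1,move L,goto A. Now: state=A, head=-2, tape[-3..0]=0110 (head:  ^)
Step 2: in state A at pos -2, read 1 -> (A,1)->write 1,move R,goto C. Now: state=C, head=-1, tape[-3..0]=0110 (head:   ^)
Step 3: in state C at pos -1, read 1 -> (C,1)->write 0,move R,goto B. Now: state=B, head=0, tape[-3..1]=01000 (head:    ^)
Step 4: in state B at pos 0, read 0 -> (B,0)->write 1,move L,goto D. Now: state=D, head=-1, tape[-3..1]=01010 (head:   ^)
Step 5: in state D at pos -1, read 0 -> (D,0)->write 0,move L,goto A. Now: state=A, head=-2, tape[-3..1]=01010 (head:  ^)
Step 6: in state A at pos -2, read 1 -> (A,1)->write 1,move R,goto C. Now: state=C, head=-1, tape[-3..1]=01010 (head:   ^)
Step 7: in state C at pos -1, read 0 -> (C,0)->write 0,move R,goto A. Now: state=A, head=0, tape[-3..1]=01010 (head:    ^)
Step 8: in state A at pos 0, read 1 -> (A,1)->write 1,move R,goto C. Now: state=C, head=1, tape[-3..2]=010100 (head:     ^)
Step 9: in state C at pos 1, read 0 -> (C,0)->write 0,move R,goto A. Now: state=A, head=2, tape[-3..3]=0101000 (head:      ^)
Step 10: in state A at pos 2, read 0 -> (A,0)->write 1,move L,goto A. Now: state=A, head=1, tape[-3..3]=0101010 (head:     ^)

Answer: A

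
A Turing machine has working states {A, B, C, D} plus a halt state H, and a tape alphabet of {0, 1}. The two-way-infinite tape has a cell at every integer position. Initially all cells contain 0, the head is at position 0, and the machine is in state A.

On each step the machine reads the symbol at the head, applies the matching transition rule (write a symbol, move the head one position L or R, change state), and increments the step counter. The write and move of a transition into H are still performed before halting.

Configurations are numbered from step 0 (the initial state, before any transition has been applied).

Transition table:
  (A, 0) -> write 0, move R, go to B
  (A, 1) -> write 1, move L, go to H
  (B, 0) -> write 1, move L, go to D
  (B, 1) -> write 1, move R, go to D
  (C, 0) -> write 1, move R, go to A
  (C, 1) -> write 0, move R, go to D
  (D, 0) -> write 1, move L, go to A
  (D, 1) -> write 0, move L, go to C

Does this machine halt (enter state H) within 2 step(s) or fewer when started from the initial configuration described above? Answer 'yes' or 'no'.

Step 1: in state A at pos 0, read 0 -> (A,0)->write 0,move R,goto B. Now: state=B, head=1, tape[-1..2]=0000 (head:   ^)
Step 2: in state B at pos 1, read 0 -> (B,0)->write 1,move L,goto D. Now: state=D, head=0, tape[-1..2]=0010 (head:  ^)
After 2 step(s): state = D (not H) -> not halted within 2 -> no

Answer: no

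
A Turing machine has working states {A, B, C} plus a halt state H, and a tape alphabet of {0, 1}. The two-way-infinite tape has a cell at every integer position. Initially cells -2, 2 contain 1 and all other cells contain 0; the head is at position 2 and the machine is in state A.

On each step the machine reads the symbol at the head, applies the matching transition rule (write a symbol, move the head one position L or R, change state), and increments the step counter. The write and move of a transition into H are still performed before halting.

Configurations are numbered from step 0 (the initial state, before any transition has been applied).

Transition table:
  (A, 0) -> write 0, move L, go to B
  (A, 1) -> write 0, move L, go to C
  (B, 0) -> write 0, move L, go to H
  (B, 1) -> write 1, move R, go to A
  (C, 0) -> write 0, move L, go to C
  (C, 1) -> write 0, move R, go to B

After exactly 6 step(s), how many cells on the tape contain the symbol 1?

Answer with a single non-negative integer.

Step 1: in state A at pos 2, read 1 -> (A,1)->write 0,move L,goto C. Now: state=C, head=1, tape[-3..3]=0100000 (head:     ^)
Step 2: in state C at pos 1, read 0 -> (C,0)->write 0,move L,goto C. Now: state=C, head=0, tape[-3..3]=0100000 (head:    ^)
Step 3: in state C at pos 0, read 0 -> (C,0)->write 0,move L,goto C. Now: state=C, head=-1, tape[-3..3]=0100000 (head:   ^)
Step 4: in state C at pos -1, read 0 -> (C,0)->write 0,move L,goto C. Now: state=C, head=-2, tape[-3..3]=0100000 (head:  ^)
Step 5: in state C at pos -2, read 1 -> (C,1)->write 0,move R,goto B. Now: state=B, head=-1, tape[-3..3]=0000000 (head:   ^)
Step 6: in state B at pos -1, read 0 -> (B,0)->write 0,move L,goto H. Now: state=H, head=-2, tape[-3..3]=0000000 (head:  ^)
No cell contains 1 after step 6 -> 0 cell(s)

Answer: 0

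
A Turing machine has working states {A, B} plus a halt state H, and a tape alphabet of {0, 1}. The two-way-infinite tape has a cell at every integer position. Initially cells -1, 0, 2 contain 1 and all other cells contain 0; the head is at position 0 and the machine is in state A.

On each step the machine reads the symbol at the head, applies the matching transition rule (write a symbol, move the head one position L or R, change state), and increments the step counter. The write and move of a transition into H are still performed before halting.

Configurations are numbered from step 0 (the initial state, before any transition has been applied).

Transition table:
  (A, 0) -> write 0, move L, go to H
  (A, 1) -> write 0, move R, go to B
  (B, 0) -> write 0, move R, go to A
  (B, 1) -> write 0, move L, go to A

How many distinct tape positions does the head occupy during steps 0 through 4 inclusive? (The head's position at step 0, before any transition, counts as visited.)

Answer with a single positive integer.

Step 1: in state A at pos 0, read 1 -> (A,1)->write 0,move R,goto B. Now: state=B, head=1, tape[-2..3]=010010 (head:    ^)
Step 2: in state B at pos 1, read 0 -> (B,0)->write 0,move R,goto A. Now: state=A, head=2, tape[-2..3]=010010 (head:     ^)
Step 3: in state A at pos 2, read 1 -> (A,1)->write 0,move R,goto B. Now: state=B, head=3, tape[-2..4]=0100000 (head:      ^)
Step 4: in state B at pos 3, read 0 -> (B,0)->write 0,move R,goto A. Now: state=A, head=4, tape[-2..5]=01000000 (head:       ^)
Head positions at steps 0..4: starting at 0, distinct positions visited = {0, 1, 2, 3, 4} -> 5 position(s)

Answer: 5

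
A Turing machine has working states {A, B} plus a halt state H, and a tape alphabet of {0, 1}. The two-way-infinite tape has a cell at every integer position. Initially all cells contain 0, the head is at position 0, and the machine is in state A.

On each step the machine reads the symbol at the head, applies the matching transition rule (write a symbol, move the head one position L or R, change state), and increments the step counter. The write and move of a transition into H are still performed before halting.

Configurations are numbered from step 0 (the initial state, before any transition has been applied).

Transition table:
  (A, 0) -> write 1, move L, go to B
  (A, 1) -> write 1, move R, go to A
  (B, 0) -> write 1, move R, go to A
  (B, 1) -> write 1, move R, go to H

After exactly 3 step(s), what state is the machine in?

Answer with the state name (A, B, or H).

Step 1: in state A at pos 0, read 0 -> (A,0)->write 1,move L,goto B. Now: state=B, head=-1, tape[-2..1]=0010 (head:  ^)
Step 2: in state B at pos -1, read 0 -> (B,0)->write 1,move R,goto A. Now: state=A, head=0, tape[-2..1]=0110 (head:   ^)
Step 3: in state A at pos 0, read 1 -> (A,1)->write 1,move R,goto A. Now: state=A, head=1, tape[-2..2]=01100 (head:    ^)

Answer: A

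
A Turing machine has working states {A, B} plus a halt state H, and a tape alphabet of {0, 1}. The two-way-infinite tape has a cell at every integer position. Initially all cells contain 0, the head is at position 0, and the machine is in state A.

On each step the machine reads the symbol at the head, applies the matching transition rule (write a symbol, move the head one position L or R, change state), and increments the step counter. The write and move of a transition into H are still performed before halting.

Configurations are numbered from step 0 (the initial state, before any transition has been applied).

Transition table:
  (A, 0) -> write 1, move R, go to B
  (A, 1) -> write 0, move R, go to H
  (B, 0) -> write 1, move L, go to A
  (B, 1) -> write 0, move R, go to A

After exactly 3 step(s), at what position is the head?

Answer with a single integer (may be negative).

Step 1: in state A at pos 0, read 0 -> (A,0)->write 1,move R,goto B. Now: state=B, head=1, tape[-1..2]=0100 (head:   ^)
Step 2: in state B at pos 1, read 0 -> (B,0)->write 1,move L,goto A. Now: state=A, head=0, tape[-1..2]=0110 (head:  ^)
Step 3: in state A at pos 0, read 1 -> (A,1)->write 0,move R,goto H. Now: state=H, head=1, tape[-1..2]=0010 (head:   ^)

Answer: 1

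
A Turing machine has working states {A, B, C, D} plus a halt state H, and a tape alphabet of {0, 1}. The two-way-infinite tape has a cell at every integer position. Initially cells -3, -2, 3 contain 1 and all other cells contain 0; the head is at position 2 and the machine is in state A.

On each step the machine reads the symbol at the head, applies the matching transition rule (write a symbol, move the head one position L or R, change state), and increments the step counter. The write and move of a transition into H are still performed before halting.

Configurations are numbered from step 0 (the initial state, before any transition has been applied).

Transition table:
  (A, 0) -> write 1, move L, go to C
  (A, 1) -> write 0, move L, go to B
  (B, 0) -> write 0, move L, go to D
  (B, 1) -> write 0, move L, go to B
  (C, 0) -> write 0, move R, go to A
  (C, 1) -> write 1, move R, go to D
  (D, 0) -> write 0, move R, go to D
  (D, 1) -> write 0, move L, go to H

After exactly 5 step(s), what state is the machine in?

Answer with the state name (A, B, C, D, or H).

Answer: D

Derivation:
Step 1: in state A at pos 2, read 0 -> (A,0)->write 1,move L,goto C. Now: state=C, head=1, tape[-4..4]=011000110 (head:      ^)
Step 2: in state C at pos 1, read 0 -> (C,0)->write 0,move R,goto A. Now: state=A, head=2, tape[-4..4]=011000110 (head:       ^)
Step 3: in state A at pos 2, read 1 -> (A,1)->write 0,move L,goto B. Now: state=B, head=1, tape[-4..4]=011000010 (head:      ^)
Step 4: in state B at pos 1, read 0 -> (B,0)->write 0,move L,goto D. Now: state=D, head=0, tape[-4..4]=011000010 (head:     ^)
Step 5: in state D at pos 0, read 0 -> (D,0)->write 0,move R,goto D. Now: state=D, head=1, tape[-4..4]=011000010 (head:      ^)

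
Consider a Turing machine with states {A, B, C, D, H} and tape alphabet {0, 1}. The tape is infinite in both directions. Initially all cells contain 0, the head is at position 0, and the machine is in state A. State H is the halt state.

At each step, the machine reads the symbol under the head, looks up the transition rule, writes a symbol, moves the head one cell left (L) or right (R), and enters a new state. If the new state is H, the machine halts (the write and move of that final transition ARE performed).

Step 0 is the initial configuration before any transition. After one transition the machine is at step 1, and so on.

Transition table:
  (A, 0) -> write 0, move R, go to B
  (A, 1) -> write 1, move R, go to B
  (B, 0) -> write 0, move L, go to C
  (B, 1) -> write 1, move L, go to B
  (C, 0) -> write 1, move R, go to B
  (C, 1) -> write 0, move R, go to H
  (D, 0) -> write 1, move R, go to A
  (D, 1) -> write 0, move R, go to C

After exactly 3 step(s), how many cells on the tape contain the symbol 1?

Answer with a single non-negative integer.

Step 1: in state A at pos 0, read 0 -> (A,0)->write 0,move R,goto B. Now: state=B, head=1, tape[-1..2]=0000 (head:   ^)
Step 2: in state B at pos 1, read 0 -> (B,0)->write 0,move L,goto C. Now: state=C, head=0, tape[-1..2]=0000 (head:  ^)
Step 3: in state C at pos 0, read 0 -> (C,0)->write 1,move R,goto B. Now: state=B, head=1, tape[-1..2]=0100 (head:   ^)
Cells containing 1 after step 3: {0} -> 1 cell(s)

Answer: 1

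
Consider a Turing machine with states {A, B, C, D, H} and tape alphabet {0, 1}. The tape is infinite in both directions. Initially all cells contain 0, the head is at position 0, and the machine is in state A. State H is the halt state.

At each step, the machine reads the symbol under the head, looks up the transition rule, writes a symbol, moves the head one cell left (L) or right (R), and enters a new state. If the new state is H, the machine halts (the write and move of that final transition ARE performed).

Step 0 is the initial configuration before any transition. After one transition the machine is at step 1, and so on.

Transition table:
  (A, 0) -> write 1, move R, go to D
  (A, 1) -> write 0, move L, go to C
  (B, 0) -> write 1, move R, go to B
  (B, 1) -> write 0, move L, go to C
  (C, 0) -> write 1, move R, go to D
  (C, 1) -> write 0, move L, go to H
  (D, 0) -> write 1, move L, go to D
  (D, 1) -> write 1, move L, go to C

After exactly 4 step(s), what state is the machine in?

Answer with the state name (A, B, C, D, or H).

Step 1: in state A at pos 0, read 0 -> (A,0)->write 1,move R,goto D. Now: state=D, head=1, tape[-1..2]=0100 (head:   ^)
Step 2: in state D at pos 1, read 0 -> (D,0)->write 1,move L,goto D. Now: state=D, head=0, tape[-1..2]=0110 (head:  ^)
Step 3: in state D at pos 0, read 1 -> (D,1)->write 1,move L,goto C. Now: state=C, head=-1, tape[-2..2]=00110 (head:  ^)
Step 4: in state C at pos -1, read 0 -> (C,0)->write 1,move R,goto D. Now: state=D, head=0, tape[-2..2]=01110 (head:   ^)

Answer: D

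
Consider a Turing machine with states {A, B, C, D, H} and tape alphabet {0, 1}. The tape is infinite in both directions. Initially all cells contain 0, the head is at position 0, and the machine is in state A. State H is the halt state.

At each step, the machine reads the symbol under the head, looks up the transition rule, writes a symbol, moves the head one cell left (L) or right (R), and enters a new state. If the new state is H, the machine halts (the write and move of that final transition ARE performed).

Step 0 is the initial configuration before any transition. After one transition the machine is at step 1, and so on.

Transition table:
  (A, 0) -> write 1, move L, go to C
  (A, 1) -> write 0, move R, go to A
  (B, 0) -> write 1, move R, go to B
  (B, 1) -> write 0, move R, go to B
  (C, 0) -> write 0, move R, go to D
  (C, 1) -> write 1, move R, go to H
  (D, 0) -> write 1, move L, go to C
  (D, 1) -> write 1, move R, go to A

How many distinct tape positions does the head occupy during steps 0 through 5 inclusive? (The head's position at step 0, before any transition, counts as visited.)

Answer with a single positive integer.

Answer: 3

Derivation:
Step 1: in state A at pos 0, read 0 -> (A,0)->write 1,move L,goto C. Now: state=C, head=-1, tape[-2..1]=0010 (head:  ^)
Step 2: in state C at pos -1, read 0 -> (C,0)->write 0,move R,goto D. Now: state=D, head=0, tape[-2..1]=0010 (head:   ^)
Step 3: in state D at pos 0, read 1 -> (D,1)->write 1,move R,goto A. Now: state=A, head=1, tape[-2..2]=00100 (head:    ^)
Step 4: in state A at pos 1, read 0 -> (A,0)->write 1,move L,goto C. Now: state=C, head=0, tape[-2..2]=00110 (head:   ^)
Step 5: in state C at pos 0, read 1 -> (C,1)->write 1,move R,goto H. Now: state=H, head=1, tape[-2..2]=00110 (head:    ^)
Head positions at steps 0..5: starting at 0, distinct positions visited = {-1, 0, 1} -> 3 position(s)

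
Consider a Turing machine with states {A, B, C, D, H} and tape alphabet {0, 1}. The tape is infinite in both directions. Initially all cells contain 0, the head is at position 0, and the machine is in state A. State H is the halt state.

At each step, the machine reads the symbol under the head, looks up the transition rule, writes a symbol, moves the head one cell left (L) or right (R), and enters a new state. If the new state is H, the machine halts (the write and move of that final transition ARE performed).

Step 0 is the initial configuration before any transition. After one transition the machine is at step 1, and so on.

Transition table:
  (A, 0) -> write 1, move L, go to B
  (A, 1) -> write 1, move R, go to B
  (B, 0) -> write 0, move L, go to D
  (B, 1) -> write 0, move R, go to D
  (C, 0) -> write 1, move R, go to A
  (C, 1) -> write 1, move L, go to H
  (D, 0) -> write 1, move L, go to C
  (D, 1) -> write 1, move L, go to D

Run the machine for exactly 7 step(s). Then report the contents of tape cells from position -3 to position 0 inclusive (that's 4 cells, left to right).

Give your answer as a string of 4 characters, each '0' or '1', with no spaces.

Answer: 1101

Derivation:
Step 1: in state A at pos 0, read 0 -> (A,0)->write 1,move L,goto B. Now: state=B, head=-1, tape[-2..1]=0010 (head:  ^)
Step 2: in state B at pos -1, read 0 -> (B,0)->write 0,move L,goto D. Now: state=D, head=-2, tape[-3..1]=00010 (head:  ^)
Step 3: in state D at pos -2, read 0 -> (D,0)->write 1,move L,goto C. Now: state=C, head=-3, tape[-4..1]=001010 (head:  ^)
Step 4: in state C at pos -3, read 0 -> (C,0)->write 1,move R,goto A. Now: state=A, head=-2, tape[-4..1]=011010 (head:   ^)
Step 5: in state A at pos -2, read 1 -> (A,1)->write 1,move R,goto B. Now: state=B, head=-1, tape[-4..1]=011010 (head:    ^)
Step 6: in state B at pos -1, read 0 -> (B,0)->write 0,move L,goto D. Now: state=D, head=-2, tape[-4..1]=011010 (head:   ^)
Step 7: in state D at pos -2, read 1 -> (D,1)->write 1,move L,goto D. Now: state=D, head=-3, tape[-4..1]=011010 (head:  ^)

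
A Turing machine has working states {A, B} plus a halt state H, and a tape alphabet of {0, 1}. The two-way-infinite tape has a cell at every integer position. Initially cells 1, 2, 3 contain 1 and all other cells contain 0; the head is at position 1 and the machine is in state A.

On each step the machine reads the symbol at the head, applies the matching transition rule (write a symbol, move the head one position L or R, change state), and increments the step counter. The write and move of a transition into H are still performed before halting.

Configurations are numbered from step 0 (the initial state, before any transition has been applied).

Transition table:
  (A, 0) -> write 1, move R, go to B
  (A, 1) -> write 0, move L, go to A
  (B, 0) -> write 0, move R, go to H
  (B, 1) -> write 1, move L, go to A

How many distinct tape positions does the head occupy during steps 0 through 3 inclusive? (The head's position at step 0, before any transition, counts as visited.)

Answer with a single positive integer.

Step 1: in state A at pos 1, read 1 -> (A,1)->write 0,move L,goto A. Now: state=A, head=0, tape[-1..4]=000110 (head:  ^)
Step 2: in state A at pos 0, read 0 -> (A,0)->write 1,move R,goto B. Now: state=B, head=1, tape[-1..4]=010110 (head:   ^)
Step 3: in state B at pos 1, read 0 -> (B,0)->write 0,move R,goto H. Now: state=H, head=2, tape[-1..4]=010110 (head:    ^)
Head positions at steps 0..3: starting at 1, distinct positions visited = {0, 1, 2} -> 3 position(s)

Answer: 3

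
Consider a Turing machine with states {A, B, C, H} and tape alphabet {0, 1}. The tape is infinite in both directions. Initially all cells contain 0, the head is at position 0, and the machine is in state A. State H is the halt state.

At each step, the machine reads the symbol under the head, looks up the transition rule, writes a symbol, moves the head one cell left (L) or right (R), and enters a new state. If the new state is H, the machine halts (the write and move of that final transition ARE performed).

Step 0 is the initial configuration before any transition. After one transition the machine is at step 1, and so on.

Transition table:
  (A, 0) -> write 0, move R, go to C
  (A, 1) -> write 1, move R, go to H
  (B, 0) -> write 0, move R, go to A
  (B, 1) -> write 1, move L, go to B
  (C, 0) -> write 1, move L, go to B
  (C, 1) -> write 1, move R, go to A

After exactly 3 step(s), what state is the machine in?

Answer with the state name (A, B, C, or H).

Answer: A

Derivation:
Step 1: in state A at pos 0, read 0 -> (A,0)->write 0,move R,goto C. Now: state=C, head=1, tape[-1..2]=0000 (head:   ^)
Step 2: in state C at pos 1, read 0 -> (C,0)->write 1,move L,goto B. Now: state=B, head=0, tape[-1..2]=0010 (head:  ^)
Step 3: in state B at pos 0, read 0 -> (B,0)->write 0,move R,goto A. Now: state=A, head=1, tape[-1..2]=0010 (head:   ^)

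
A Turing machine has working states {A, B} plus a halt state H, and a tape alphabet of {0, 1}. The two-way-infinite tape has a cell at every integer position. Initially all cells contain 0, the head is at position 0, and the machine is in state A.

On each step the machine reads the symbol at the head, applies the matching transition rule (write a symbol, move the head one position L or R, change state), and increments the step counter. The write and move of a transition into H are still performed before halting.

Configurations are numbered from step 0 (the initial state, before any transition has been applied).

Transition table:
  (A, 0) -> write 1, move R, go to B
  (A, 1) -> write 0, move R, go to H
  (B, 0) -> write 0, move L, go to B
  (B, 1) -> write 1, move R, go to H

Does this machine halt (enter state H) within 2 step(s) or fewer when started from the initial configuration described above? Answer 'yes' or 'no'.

Answer: no

Derivation:
Step 1: in state A at pos 0, read 0 -> (A,0)->write 1,move R,goto B. Now: state=B, head=1, tape[-1..2]=0100 (head:   ^)
Step 2: in state B at pos 1, read 0 -> (B,0)->write 0,move L,goto B. Now: state=B, head=0, tape[-1..2]=0100 (head:  ^)
After 2 step(s): state = B (not H) -> not halted within 2 -> no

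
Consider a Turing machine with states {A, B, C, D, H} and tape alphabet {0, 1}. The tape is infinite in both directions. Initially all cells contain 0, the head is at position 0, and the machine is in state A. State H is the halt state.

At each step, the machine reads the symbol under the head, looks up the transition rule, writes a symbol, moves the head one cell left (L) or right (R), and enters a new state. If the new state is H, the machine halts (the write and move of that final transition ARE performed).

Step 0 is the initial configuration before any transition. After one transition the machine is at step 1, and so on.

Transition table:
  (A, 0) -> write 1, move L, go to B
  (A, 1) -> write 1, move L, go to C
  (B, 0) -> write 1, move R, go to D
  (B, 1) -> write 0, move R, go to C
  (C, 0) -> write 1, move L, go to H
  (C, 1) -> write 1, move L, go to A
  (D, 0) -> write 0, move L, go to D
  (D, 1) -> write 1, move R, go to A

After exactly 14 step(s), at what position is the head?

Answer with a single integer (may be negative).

Answer: -2

Derivation:
Step 1: in state A at pos 0, read 0 -> (A,0)->write 1,move L,goto B. Now: state=B, head=-1, tape[-2..1]=0010 (head:  ^)
Step 2: in state B at pos -1, read 0 -> (B,0)->write 1,move R,goto D. Now: state=D, head=0, tape[-2..1]=0110 (head:   ^)
Step 3: in state D at pos 0, read 1 -> (D,1)->write 1,move R,goto A. Now: state=A, head=1, tape[-2..2]=01100 (head:    ^)
Step 4: in state A at pos 1, read 0 -> (A,0)->write 1,move L,goto B. Now: state=B, head=0, tape[-2..2]=01110 (head:   ^)
Step 5: in state B at pos 0, read 1 -> (B,1)->write 0,move R,goto C. Now: state=C, head=1, tape[-2..2]=01010 (head:    ^)
Step 6: in state C at pos 1, read 1 -> (C,1)->write 1,move L,goto A. Now: state=A, head=0, tape[-2..2]=01010 (head:   ^)
Step 7: in state A at pos 0, read 0 -> (A,0)->write 1,move L,goto B. Now: state=B, head=-1, tape[-2..2]=01110 (head:  ^)
Step 8: in state B at pos -1, read 1 -> (B,1)->write 0,move R,goto C. Now: state=C, head=0, tape[-2..2]=00110 (head:   ^)
Step 9: in state C at pos 0, read 1 -> (C,1)->write 1,move L,goto A. Now: state=A, head=-1, tape[-2..2]=00110 (head:  ^)
Step 10: in state A at pos -1, read 0 -> (A,0)->write 1,move L,goto B. Now: state=B, head=-2, tape[-3..2]=001110 (head:  ^)
Step 11: in state B at pos -2, read 0 -> (B,0)->write 1,move R,goto D. Now: state=D, head=-1, tape[-3..2]=011110 (head:   ^)
Step 12: in state D at pos -1, read 1 -> (D,1)->write 1,move R,goto A. Now: state=A, head=0, tape[-3..2]=011110 (head:    ^)
Step 13: in state A at pos 0, read 1 -> (A,1)->write 1,move L,goto C. Now: state=C, head=-1, tape[-3..2]=011110 (head:   ^)
Step 14: in state C at pos -1, read 1 -> (C,1)->write 1,move L,goto A. Now: state=A, head=-2, tape[-3..2]=011110 (head:  ^)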